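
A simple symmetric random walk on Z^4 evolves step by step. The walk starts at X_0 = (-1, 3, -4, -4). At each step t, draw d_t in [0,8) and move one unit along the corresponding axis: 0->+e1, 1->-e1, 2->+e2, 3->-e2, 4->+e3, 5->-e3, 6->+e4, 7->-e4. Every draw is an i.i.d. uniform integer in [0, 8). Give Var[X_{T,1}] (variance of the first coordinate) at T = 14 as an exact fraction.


7/2

Outcome values over d=0..7: [1, -1, 0, 0, 0, 0, 0, 0]
Σy = 0, Σy² = 2, M = 8
μ = 0/8 = 0,  σ² = 2/8 − (0)² = 1/4
Independent increments: Var[X_14] = 14·σ² = 14·(1/4) = 7/2


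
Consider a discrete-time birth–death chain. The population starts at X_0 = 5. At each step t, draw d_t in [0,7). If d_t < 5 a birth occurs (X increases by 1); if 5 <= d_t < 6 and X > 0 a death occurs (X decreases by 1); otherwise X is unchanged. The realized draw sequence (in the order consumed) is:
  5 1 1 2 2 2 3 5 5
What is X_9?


t=0: X=5, d=5 → death, X_1=4
t=1: X=4, d=1 → birth, X_2=5
t=2: X=5, d=1 → birth, X_3=6
t=3: X=6, d=2 → birth, X_4=7
t=4: X=7, d=2 → birth, X_5=8
t=5: X=8, d=2 → birth, X_6=9
t=6: X=9, d=3 → birth, X_7=10
t=7: X=10, d=5 → death, X_8=9
t=8: X=9, d=5 → death, X_9=8

8


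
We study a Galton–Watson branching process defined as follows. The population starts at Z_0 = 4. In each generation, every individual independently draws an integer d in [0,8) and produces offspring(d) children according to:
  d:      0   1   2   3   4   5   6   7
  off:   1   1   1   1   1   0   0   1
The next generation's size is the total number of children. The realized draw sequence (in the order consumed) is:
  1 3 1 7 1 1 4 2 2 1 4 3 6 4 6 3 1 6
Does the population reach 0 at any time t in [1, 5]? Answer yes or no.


gen 0: Z_0=4, draws=[1, 3, 1, 7], offspring=[1, 1, 1, 1], Z_1=4
gen 1: Z_1=4, draws=[1, 1, 4, 2], offspring=[1, 1, 1, 1], Z_2=4
gen 2: Z_2=4, draws=[2, 1, 4, 3], offspring=[1, 1, 1, 1], Z_3=4
gen 3: Z_3=4, draws=[6, 4, 6, 3], offspring=[0, 1, 0, 1], Z_4=2
gen 4: Z_4=2, draws=[1, 6], offspring=[1, 0], Z_5=1

no


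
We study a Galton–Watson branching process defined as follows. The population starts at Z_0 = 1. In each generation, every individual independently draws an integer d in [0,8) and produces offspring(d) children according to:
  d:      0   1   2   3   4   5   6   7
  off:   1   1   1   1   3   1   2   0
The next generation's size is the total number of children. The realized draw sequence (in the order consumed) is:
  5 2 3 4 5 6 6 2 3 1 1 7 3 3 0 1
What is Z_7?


4

gen 0: Z_0=1, draws=[5], offspring=[1], Z_1=1
gen 1: Z_1=1, draws=[2], offspring=[1], Z_2=1
gen 2: Z_2=1, draws=[3], offspring=[1], Z_3=1
gen 3: Z_3=1, draws=[4], offspring=[3], Z_4=3
gen 4: Z_4=3, draws=[5, 6, 6], offspring=[1, 2, 2], Z_5=5
gen 5: Z_5=5, draws=[2, 3, 1, 1, 7], offspring=[1, 1, 1, 1, 0], Z_6=4
gen 6: Z_6=4, draws=[3, 3, 0, 1], offspring=[1, 1, 1, 1], Z_7=4


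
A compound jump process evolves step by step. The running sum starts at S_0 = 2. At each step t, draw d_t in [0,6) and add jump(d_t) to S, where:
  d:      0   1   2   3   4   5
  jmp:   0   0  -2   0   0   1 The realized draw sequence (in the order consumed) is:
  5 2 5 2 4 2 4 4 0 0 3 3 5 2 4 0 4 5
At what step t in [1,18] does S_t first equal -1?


13

t=0: S=2, d=5, jump=1, S_1=3
t=1: S=3, d=2, jump=-2, S_2=1
t=2: S=1, d=5, jump=1, S_3=2
t=3: S=2, d=2, jump=-2, S_4=0
t=4: S=0, d=4, jump=0, S_5=0
t=5: S=0, d=2, jump=-2, S_6=-2
t=6: S=-2, d=4, jump=0, S_7=-2
t=7: S=-2, d=4, jump=0, S_8=-2
t=8: S=-2, d=0, jump=0, S_9=-2
t=9: S=-2, d=0, jump=0, S_10=-2
t=10: S=-2, d=3, jump=0, S_11=-2
t=11: S=-2, d=3, jump=0, S_12=-2
t=12: S=-2, d=5, jump=1, S_13=-1
t=13: S=-1, d=2, jump=-2, S_14=-3
t=14: S=-3, d=4, jump=0, S_15=-3
t=15: S=-3, d=0, jump=0, S_16=-3
t=16: S=-3, d=4, jump=0, S_17=-3
t=17: S=-3, d=5, jump=1, S_18=-2


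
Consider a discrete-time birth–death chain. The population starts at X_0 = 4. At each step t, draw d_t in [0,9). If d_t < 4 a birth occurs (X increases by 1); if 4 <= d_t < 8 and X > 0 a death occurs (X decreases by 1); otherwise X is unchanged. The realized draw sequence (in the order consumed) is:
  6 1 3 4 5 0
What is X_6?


4

t=0: X=4, d=6 → death, X_1=3
t=1: X=3, d=1 → birth, X_2=4
t=2: X=4, d=3 → birth, X_3=5
t=3: X=5, d=4 → death, X_4=4
t=4: X=4, d=5 → death, X_5=3
t=5: X=3, d=0 → birth, X_6=4


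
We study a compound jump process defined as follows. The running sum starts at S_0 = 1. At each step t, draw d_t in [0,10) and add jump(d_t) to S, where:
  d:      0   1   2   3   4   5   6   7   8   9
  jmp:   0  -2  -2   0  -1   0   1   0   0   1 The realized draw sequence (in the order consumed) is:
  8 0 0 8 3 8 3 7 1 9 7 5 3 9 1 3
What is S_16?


t=0: S=1, d=8, jump=0, S_1=1
t=1: S=1, d=0, jump=0, S_2=1
t=2: S=1, d=0, jump=0, S_3=1
t=3: S=1, d=8, jump=0, S_4=1
t=4: S=1, d=3, jump=0, S_5=1
t=5: S=1, d=8, jump=0, S_6=1
t=6: S=1, d=3, jump=0, S_7=1
t=7: S=1, d=7, jump=0, S_8=1
t=8: S=1, d=1, jump=-2, S_9=-1
t=9: S=-1, d=9, jump=1, S_10=0
t=10: S=0, d=7, jump=0, S_11=0
t=11: S=0, d=5, jump=0, S_12=0
t=12: S=0, d=3, jump=0, S_13=0
t=13: S=0, d=9, jump=1, S_14=1
t=14: S=1, d=1, jump=-2, S_15=-1
t=15: S=-1, d=3, jump=0, S_16=-1

-1


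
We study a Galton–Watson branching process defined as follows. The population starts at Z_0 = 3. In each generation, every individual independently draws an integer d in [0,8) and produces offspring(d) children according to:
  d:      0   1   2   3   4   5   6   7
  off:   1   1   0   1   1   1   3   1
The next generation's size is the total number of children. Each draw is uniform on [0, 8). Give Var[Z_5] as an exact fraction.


20174267997/1073741824

Outcome values over d=0..7: [1, 1, 0, 1, 1, 1, 3, 1]
Σy = 9, Σy² = 15, M = 8
μ = 9/8 = 9/8,  σ² = 15/8 − (9/8)² = 39/64
V_0 = 0, E_0 = 3
V_1 = 39/64·E_0 + (9/8)²·V_0 = 117/64;  E_1 = 27/8
V_2 = 39/64·E_1 + (9/8)²·V_1 = 17901/4096;  E_2 = 243/64
V_3 = 39/64·E_2 + (9/8)²·V_2 = 2056509/262144;  E_3 = 2187/512
V_4 = 39/64·E_3 + (9/8)²·V_3 = 210247245/16777216;  E_4 = 19683/4096
V_5 = 39/64·E_4 + (9/8)²·V_4 = 20174267997/1073741824;  E_5 = 177147/32768


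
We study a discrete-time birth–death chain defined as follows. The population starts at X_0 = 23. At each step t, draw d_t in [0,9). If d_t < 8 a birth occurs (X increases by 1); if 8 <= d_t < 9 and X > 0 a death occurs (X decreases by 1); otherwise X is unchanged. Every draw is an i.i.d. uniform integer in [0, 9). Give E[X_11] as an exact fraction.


X can drop by at most 1 per step and X_0 = 23 > T = 11, so X_t >= 23 − t >= 12 > 0 for every t <= 11: the floor at 0 (the 'and X > 0' condition) never binds. Hence X_11 = X_0 + Σ_{t<11} Y_t with i.i.d. increments Y_t = y(d_t) ∈ {+1, −1, 0}.
Outcome values over d=0..8: [1, 1, 1, 1, 1, 1, 1, 1, -1]
Σy = 7, Σy² = 9, M = 9
μ = 7/9 = 7/9,  σ² = 9/9 − (7/9)² = 32/81
E[X_11] = 23 + 11·(7/9) = 284/9

284/9


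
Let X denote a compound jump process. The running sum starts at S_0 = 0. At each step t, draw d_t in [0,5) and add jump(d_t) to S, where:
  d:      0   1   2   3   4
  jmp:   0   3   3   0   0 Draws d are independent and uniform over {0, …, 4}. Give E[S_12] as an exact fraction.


Outcome values over d=0..4: [0, 3, 3, 0, 0]
Σy = 6, Σy² = 18, M = 5
μ = 6/5 = 6/5,  σ² = 18/5 − (6/5)² = 54/25
E[S_12] = 0 + 12·(6/5) = 72/5

72/5


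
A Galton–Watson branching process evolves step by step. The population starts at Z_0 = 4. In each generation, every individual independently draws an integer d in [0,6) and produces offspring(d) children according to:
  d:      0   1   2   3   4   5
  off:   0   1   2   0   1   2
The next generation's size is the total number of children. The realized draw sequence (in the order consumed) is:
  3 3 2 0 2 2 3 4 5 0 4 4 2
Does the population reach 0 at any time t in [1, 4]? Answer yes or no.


no

gen 0: Z_0=4, draws=[3, 3, 2, 0], offspring=[0, 0, 2, 0], Z_1=2
gen 1: Z_1=2, draws=[2, 2], offspring=[2, 2], Z_2=4
gen 2: Z_2=4, draws=[3, 4, 5, 0], offspring=[0, 1, 2, 0], Z_3=3
gen 3: Z_3=3, draws=[4, 4, 2], offspring=[1, 1, 2], Z_4=4


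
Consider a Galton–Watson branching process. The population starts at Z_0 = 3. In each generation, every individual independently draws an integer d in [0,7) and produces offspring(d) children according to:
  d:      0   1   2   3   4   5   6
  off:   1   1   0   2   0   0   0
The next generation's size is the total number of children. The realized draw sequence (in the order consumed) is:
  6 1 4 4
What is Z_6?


0

gen 0: Z_0=3, draws=[6, 1, 4], offspring=[0, 1, 0], Z_1=1
gen 1: Z_1=1, draws=[4], offspring=[0], Z_2=0
gen 2: Z_2=0, draws=[], offspring=[], Z_3=0
gen 3: Z_3=0, draws=[], offspring=[], Z_4=0
gen 4: Z_4=0, draws=[], offspring=[], Z_5=0
gen 5: Z_5=0, draws=[], offspring=[], Z_6=0


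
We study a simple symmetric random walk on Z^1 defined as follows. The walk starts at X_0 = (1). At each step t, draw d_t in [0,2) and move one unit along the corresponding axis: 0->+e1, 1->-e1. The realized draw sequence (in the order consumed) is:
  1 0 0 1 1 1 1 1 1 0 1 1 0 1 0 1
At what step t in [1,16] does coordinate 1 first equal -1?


t=0: X=(1), d=1 → -e1, X_1=(0)
t=1: X=(0), d=0 → +e1, X_2=(1)
t=2: X=(1), d=0 → +e1, X_3=(2)
t=3: X=(2), d=1 → -e1, X_4=(1)
t=4: X=(1), d=1 → -e1, X_5=(0)
t=5: X=(0), d=1 → -e1, X_6=(-1)
t=6: X=(-1), d=1 → -e1, X_7=(-2)
t=7: X=(-2), d=1 → -e1, X_8=(-3)
t=8: X=(-3), d=1 → -e1, X_9=(-4)
t=9: X=(-4), d=0 → +e1, X_10=(-3)
t=10: X=(-3), d=1 → -e1, X_11=(-4)
t=11: X=(-4), d=1 → -e1, X_12=(-5)
t=12: X=(-5), d=0 → +e1, X_13=(-4)
t=13: X=(-4), d=1 → -e1, X_14=(-5)
t=14: X=(-5), d=0 → +e1, X_15=(-4)
t=15: X=(-4), d=1 → -e1, X_16=(-5)

6


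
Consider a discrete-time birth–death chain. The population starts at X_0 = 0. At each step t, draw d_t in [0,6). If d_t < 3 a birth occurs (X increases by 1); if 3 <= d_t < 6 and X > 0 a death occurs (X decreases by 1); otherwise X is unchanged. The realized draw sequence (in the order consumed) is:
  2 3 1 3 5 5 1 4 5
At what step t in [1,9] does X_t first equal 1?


t=0: X=0, d=2 → birth, X_1=1
t=1: X=1, d=3 → death, X_2=0
t=2: X=0, d=1 → birth, X_3=1
t=3: X=1, d=3 → death, X_4=0
t=4: X=0, d=5 → hold, X_5=0
t=5: X=0, d=5 → hold, X_6=0
t=6: X=0, d=1 → birth, X_7=1
t=7: X=1, d=4 → death, X_8=0
t=8: X=0, d=5 → hold, X_9=0

1


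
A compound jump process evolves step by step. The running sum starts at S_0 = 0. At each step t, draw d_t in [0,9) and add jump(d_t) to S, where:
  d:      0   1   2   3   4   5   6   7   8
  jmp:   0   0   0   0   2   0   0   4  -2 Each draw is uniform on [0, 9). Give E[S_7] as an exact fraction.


Outcome values over d=0..8: [0, 0, 0, 0, 2, 0, 0, 4, -2]
Σy = 4, Σy² = 24, M = 9
μ = 4/9 = 4/9,  σ² = 24/9 − (4/9)² = 200/81
E[S_7] = 0 + 7·(4/9) = 28/9

28/9


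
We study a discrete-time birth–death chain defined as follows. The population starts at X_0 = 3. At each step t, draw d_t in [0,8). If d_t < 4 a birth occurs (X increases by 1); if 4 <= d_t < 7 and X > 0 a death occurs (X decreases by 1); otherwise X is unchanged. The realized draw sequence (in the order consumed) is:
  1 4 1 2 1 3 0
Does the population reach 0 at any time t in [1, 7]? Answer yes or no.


t=0: X=3, d=1 → birth, X_1=4
t=1: X=4, d=4 → death, X_2=3
t=2: X=3, d=1 → birth, X_3=4
t=3: X=4, d=2 → birth, X_4=5
t=4: X=5, d=1 → birth, X_5=6
t=5: X=6, d=3 → birth, X_6=7
t=6: X=7, d=0 → birth, X_7=8

no


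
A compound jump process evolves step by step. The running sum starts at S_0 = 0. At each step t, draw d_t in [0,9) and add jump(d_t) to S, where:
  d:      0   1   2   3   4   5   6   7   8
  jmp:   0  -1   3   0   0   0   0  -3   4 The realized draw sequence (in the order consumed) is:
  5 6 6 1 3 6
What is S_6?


t=0: S=0, d=5, jump=0, S_1=0
t=1: S=0, d=6, jump=0, S_2=0
t=2: S=0, d=6, jump=0, S_3=0
t=3: S=0, d=1, jump=-1, S_4=-1
t=4: S=-1, d=3, jump=0, S_5=-1
t=5: S=-1, d=6, jump=0, S_6=-1

-1


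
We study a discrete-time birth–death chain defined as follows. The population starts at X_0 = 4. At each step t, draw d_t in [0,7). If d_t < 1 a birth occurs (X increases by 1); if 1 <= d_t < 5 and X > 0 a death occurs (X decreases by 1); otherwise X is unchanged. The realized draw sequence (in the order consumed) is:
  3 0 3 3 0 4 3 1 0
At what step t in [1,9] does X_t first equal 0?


8

t=0: X=4, d=3 → death, X_1=3
t=1: X=3, d=0 → birth, X_2=4
t=2: X=4, d=3 → death, X_3=3
t=3: X=3, d=3 → death, X_4=2
t=4: X=2, d=0 → birth, X_5=3
t=5: X=3, d=4 → death, X_6=2
t=6: X=2, d=3 → death, X_7=1
t=7: X=1, d=1 → death, X_8=0
t=8: X=0, d=0 → birth, X_9=1


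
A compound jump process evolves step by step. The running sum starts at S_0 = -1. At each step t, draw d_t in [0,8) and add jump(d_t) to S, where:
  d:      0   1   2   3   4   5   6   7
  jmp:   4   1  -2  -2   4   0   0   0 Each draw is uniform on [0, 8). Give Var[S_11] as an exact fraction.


Outcome values over d=0..7: [4, 1, -2, -2, 4, 0, 0, 0]
Σy = 5, Σy² = 41, M = 8
μ = 5/8 = 5/8,  σ² = 41/8 − (5/8)² = 303/64
Independent increments: Var[S_11] = 11·σ² = 11·(303/64) = 3333/64

3333/64


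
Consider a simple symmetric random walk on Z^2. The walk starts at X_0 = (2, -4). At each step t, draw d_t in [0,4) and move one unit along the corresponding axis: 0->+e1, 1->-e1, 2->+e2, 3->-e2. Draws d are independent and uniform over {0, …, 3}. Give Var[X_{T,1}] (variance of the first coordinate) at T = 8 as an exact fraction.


Outcome values over d=0..3: [1, -1, 0, 0]
Σy = 0, Σy² = 2, M = 4
μ = 0/4 = 0,  σ² = 2/4 − (0)² = 1/2
Independent increments: Var[X_8] = 8·σ² = 8·(1/2) = 4

4


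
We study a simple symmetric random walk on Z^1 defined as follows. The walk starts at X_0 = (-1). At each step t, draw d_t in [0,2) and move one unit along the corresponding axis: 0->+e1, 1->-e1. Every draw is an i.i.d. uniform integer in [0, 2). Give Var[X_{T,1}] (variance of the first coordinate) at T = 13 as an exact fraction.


Outcome values over d=0..1: [1, -1]
Σy = 0, Σy² = 2, M = 2
μ = 0/2 = 0,  σ² = 2/2 − (0)² = 1
Independent increments: Var[X_13] = 13·σ² = 13·(1) = 13

13


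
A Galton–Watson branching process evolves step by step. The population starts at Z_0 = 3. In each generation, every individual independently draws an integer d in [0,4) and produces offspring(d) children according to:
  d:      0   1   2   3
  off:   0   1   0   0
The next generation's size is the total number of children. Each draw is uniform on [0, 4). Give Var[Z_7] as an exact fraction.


Outcome values over d=0..3: [0, 1, 0, 0]
Σy = 1, Σy² = 1, M = 4
μ = 1/4 = 1/4,  σ² = 1/4 − (1/4)² = 3/16
V_0 = 0, E_0 = 3
V_1 = 3/16·E_0 + (1/4)²·V_0 = 9/16;  E_1 = 3/4
V_2 = 3/16·E_1 + (1/4)²·V_1 = 45/256;  E_2 = 3/16
V_3 = 3/16·E_2 + (1/4)²·V_2 = 189/4096;  E_3 = 3/64
V_4 = 3/16·E_3 + (1/4)²·V_3 = 765/65536;  E_4 = 3/256
V_5 = 3/16·E_4 + (1/4)²·V_4 = 3069/1048576;  E_5 = 3/1024
V_6 = 3/16·E_5 + (1/4)²·V_5 = 12285/16777216;  E_6 = 3/4096
V_7 = 3/16·E_6 + (1/4)²·V_6 = 49149/268435456;  E_7 = 3/16384

49149/268435456


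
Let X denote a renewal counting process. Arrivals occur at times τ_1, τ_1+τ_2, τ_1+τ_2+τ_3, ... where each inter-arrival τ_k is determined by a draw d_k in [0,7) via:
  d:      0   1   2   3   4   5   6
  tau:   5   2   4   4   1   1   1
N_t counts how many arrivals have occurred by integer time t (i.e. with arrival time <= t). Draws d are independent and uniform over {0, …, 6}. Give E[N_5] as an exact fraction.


31064/16807

Inter-arrival values over d=0..6: [5, 2, 4, 4, 1, 1, 1]
Each d has probability 1/7, so the pmf of τ is: f(1) = 3/7, f(2) = 1/7, f(4) = 2/7, f(5) = 1/7
Renewal equation for m(n) = E[N_n]: condition on τ_1 = k (if k <= n, one arrival plus a fresh copy on the remaining n−k steps): m(n) = F(n) + Σ_{k<=n} f(k)·m(n−k), where F(n) = P(τ <= n) and m(0) = 0
m(1) = F(1) = 3/7
m(2) = F(2) + f(1)·m(1) = 4/7 + 3/7·3/7 = 37/49
m(3) = F(3) + f(1)·m(2) + f(2)·m(1) = 4/7 + 3/7·37/49 + 1/7·3/7 = 328/343
m(4) = F(4) + f(1)·m(3) + f(2)·m(2) = 6/7 + 3/7·328/343 + 1/7·37/49 = 3301/2401
m(5) = F(5) + f(1)·m(4) + f(2)·m(3) + f(4)·m(1) = 1 + 3/7·3301/2401 + 1/7·328/343 + 2/7·3/7 = 31064/16807
E[N_5] = m(5) = 31064/16807


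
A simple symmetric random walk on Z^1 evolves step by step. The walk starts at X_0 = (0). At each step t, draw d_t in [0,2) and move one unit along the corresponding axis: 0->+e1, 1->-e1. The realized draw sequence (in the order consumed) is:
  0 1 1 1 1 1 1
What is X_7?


(-5)

t=0: X=(0), d=0 → +e1, X_1=(1)
t=1: X=(1), d=1 → -e1, X_2=(0)
t=2: X=(0), d=1 → -e1, X_3=(-1)
t=3: X=(-1), d=1 → -e1, X_4=(-2)
t=4: X=(-2), d=1 → -e1, X_5=(-3)
t=5: X=(-3), d=1 → -e1, X_6=(-4)
t=6: X=(-4), d=1 → -e1, X_7=(-5)


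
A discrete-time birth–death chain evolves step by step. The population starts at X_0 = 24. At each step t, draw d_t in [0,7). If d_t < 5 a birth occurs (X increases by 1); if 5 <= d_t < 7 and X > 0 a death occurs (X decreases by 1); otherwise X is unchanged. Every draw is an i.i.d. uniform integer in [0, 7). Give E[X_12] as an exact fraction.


204/7

X can drop by at most 1 per step and X_0 = 24 > T = 12, so X_t >= 24 − t >= 12 > 0 for every t <= 12: the floor at 0 (the 'and X > 0' condition) never binds. Hence X_12 = X_0 + Σ_{t<12} Y_t with i.i.d. increments Y_t = y(d_t) ∈ {+1, −1, 0}.
Outcome values over d=0..6: [1, 1, 1, 1, 1, -1, -1]
Σy = 3, Σy² = 7, M = 7
μ = 3/7 = 3/7,  σ² = 7/7 − (3/7)² = 40/49
E[X_12] = 24 + 12·(3/7) = 204/7


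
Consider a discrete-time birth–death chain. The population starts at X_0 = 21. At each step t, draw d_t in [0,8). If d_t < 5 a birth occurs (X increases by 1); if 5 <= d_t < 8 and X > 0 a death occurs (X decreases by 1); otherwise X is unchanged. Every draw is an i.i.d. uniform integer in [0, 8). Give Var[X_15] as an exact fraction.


225/16

X can drop by at most 1 per step and X_0 = 21 > T = 15, so X_t >= 21 − t >= 6 > 0 for every t <= 15: the floor at 0 (the 'and X > 0' condition) never binds. Hence X_15 = X_0 + Σ_{t<15} Y_t with i.i.d. increments Y_t = y(d_t) ∈ {+1, −1, 0}.
Outcome values over d=0..7: [1, 1, 1, 1, 1, -1, -1, -1]
Σy = 2, Σy² = 8, M = 8
μ = 2/8 = 1/4,  σ² = 8/8 − (1/4)² = 15/16
Independent increments: Var[X_15] = 15·σ² = 15·(15/16) = 225/16


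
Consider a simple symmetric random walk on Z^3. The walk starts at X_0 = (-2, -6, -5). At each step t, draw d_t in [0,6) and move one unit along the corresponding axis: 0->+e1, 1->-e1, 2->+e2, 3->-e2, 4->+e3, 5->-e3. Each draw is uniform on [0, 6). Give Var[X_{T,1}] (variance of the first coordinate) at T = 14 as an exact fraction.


Outcome values over d=0..5: [1, -1, 0, 0, 0, 0]
Σy = 0, Σy² = 2, M = 6
μ = 0/6 = 0,  σ² = 2/6 − (0)² = 1/3
Independent increments: Var[X_14] = 14·σ² = 14·(1/3) = 14/3

14/3


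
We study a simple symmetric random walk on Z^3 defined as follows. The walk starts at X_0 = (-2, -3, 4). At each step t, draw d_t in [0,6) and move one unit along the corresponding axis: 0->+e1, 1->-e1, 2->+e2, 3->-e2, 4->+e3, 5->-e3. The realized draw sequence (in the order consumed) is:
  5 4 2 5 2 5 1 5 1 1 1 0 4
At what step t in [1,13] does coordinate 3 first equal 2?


t=0: X=(-2, -3, 4), d=5 → -e3, X_1=(-2, -3, 3)
t=1: X=(-2, -3, 3), d=4 → +e3, X_2=(-2, -3, 4)
t=2: X=(-2, -3, 4), d=2 → +e2, X_3=(-2, -2, 4)
t=3: X=(-2, -2, 4), d=5 → -e3, X_4=(-2, -2, 3)
t=4: X=(-2, -2, 3), d=2 → +e2, X_5=(-2, -1, 3)
t=5: X=(-2, -1, 3), d=5 → -e3, X_6=(-2, -1, 2)
t=6: X=(-2, -1, 2), d=1 → -e1, X_7=(-3, -1, 2)
t=7: X=(-3, -1, 2), d=5 → -e3, X_8=(-3, -1, 1)
t=8: X=(-3, -1, 1), d=1 → -e1, X_9=(-4, -1, 1)
t=9: X=(-4, -1, 1), d=1 → -e1, X_10=(-5, -1, 1)
t=10: X=(-5, -1, 1), d=1 → -e1, X_11=(-6, -1, 1)
t=11: X=(-6, -1, 1), d=0 → +e1, X_12=(-5, -1, 1)
t=12: X=(-5, -1, 1), d=4 → +e3, X_13=(-5, -1, 2)

6


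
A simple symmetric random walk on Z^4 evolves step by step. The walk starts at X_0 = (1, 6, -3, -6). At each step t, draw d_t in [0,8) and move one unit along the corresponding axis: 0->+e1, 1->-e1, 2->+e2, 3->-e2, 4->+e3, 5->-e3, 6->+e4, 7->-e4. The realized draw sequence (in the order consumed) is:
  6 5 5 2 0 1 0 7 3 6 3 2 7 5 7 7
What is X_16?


t=0: X=(1, 6, -3, -6), d=6 → +e4, X_1=(1, 6, -3, -5)
t=1: X=(1, 6, -3, -5), d=5 → -e3, X_2=(1, 6, -4, -5)
t=2: X=(1, 6, -4, -5), d=5 → -e3, X_3=(1, 6, -5, -5)
t=3: X=(1, 6, -5, -5), d=2 → +e2, X_4=(1, 7, -5, -5)
t=4: X=(1, 7, -5, -5), d=0 → +e1, X_5=(2, 7, -5, -5)
t=5: X=(2, 7, -5, -5), d=1 → -e1, X_6=(1, 7, -5, -5)
t=6: X=(1, 7, -5, -5), d=0 → +e1, X_7=(2, 7, -5, -5)
t=7: X=(2, 7, -5, -5), d=7 → -e4, X_8=(2, 7, -5, -6)
t=8: X=(2, 7, -5, -6), d=3 → -e2, X_9=(2, 6, -5, -6)
t=9: X=(2, 6, -5, -6), d=6 → +e4, X_10=(2, 6, -5, -5)
t=10: X=(2, 6, -5, -5), d=3 → -e2, X_11=(2, 5, -5, -5)
t=11: X=(2, 5, -5, -5), d=2 → +e2, X_12=(2, 6, -5, -5)
t=12: X=(2, 6, -5, -5), d=7 → -e4, X_13=(2, 6, -5, -6)
t=13: X=(2, 6, -5, -6), d=5 → -e3, X_14=(2, 6, -6, -6)
t=14: X=(2, 6, -6, -6), d=7 → -e4, X_15=(2, 6, -6, -7)
t=15: X=(2, 6, -6, -7), d=7 → -e4, X_16=(2, 6, -6, -8)

(2, 6, -6, -8)


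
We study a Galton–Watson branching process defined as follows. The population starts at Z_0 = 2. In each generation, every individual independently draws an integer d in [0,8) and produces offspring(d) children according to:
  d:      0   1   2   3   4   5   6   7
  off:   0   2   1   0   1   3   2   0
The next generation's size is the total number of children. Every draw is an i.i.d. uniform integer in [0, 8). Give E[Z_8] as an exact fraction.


Outcome values over d=0..7: [0, 2, 1, 0, 1, 3, 2, 0]
Σy = 9, Σy² = 19, M = 8
μ = 9/8 = 9/8,  σ² = 19/8 − (9/8)² = 71/64
E[Z_0] = 2
E[Z_1] = 9/8·E[Z_0] = 9/4
E[Z_2] = 9/8·E[Z_1] = 81/32
E[Z_3] = 9/8·E[Z_2] = 729/256
E[Z_4] = 9/8·E[Z_3] = 6561/2048
E[Z_5] = 9/8·E[Z_4] = 59049/16384
E[Z_6] = 9/8·E[Z_5] = 531441/131072
E[Z_7] = 9/8·E[Z_6] = 4782969/1048576
E[Z_8] = 9/8·E[Z_7] = 43046721/8388608

43046721/8388608


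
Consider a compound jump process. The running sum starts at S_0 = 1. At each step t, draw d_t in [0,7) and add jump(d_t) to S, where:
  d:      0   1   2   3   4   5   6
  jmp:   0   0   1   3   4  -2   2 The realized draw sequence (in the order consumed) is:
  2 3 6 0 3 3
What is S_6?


t=0: S=1, d=2, jump=1, S_1=2
t=1: S=2, d=3, jump=3, S_2=5
t=2: S=5, d=6, jump=2, S_3=7
t=3: S=7, d=0, jump=0, S_4=7
t=4: S=7, d=3, jump=3, S_5=10
t=5: S=10, d=3, jump=3, S_6=13

13


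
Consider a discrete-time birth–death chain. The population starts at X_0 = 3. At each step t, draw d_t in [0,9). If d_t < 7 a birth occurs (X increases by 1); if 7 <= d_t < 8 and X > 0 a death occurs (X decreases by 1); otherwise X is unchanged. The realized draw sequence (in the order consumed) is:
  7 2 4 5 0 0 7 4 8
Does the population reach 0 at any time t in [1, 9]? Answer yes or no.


no

t=0: X=3, d=7 → death, X_1=2
t=1: X=2, d=2 → birth, X_2=3
t=2: X=3, d=4 → birth, X_3=4
t=3: X=4, d=5 → birth, X_4=5
t=4: X=5, d=0 → birth, X_5=6
t=5: X=6, d=0 → birth, X_6=7
t=6: X=7, d=7 → death, X_7=6
t=7: X=6, d=4 → birth, X_8=7
t=8: X=7, d=8 → hold, X_9=7


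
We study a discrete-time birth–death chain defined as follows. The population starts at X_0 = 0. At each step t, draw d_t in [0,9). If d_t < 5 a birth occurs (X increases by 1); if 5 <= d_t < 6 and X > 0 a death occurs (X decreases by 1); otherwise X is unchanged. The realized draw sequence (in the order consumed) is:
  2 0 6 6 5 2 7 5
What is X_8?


1

t=0: X=0, d=2 → birth, X_1=1
t=1: X=1, d=0 → birth, X_2=2
t=2: X=2, d=6 → hold, X_3=2
t=3: X=2, d=6 → hold, X_4=2
t=4: X=2, d=5 → death, X_5=1
t=5: X=1, d=2 → birth, X_6=2
t=6: X=2, d=7 → hold, X_7=2
t=7: X=2, d=5 → death, X_8=1


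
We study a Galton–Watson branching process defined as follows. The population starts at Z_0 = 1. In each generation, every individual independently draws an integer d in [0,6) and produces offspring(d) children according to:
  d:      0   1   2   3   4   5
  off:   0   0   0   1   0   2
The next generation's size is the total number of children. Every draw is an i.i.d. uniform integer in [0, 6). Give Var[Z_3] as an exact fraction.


Outcome values over d=0..5: [0, 0, 0, 1, 0, 2]
Σy = 3, Σy² = 5, M = 6
μ = 3/6 = 1/2,  σ² = 5/6 − (1/2)² = 7/12
V_0 = 0, E_0 = 1
V_1 = 7/12·E_0 + (1/2)²·V_0 = 7/12;  E_1 = 1/2
V_2 = 7/12·E_1 + (1/2)²·V_1 = 7/16;  E_2 = 1/4
V_3 = 7/12·E_2 + (1/2)²·V_2 = 49/192;  E_3 = 1/8

49/192


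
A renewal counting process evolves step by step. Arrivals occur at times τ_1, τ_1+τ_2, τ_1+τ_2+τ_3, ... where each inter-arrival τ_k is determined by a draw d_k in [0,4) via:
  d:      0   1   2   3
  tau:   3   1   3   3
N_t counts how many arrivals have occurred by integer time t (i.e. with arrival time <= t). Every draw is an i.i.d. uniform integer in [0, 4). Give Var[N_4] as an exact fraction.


19335/65536

Inter-arrival values over d=0..3: [3, 1, 3, 3]
Each d has probability 1/4, so the pmf of τ is: f(1) = 1/4, f(3) = 3/4
Let p_n(j) = P(N_n = j), with p_0 = [1]. Condition on τ_1: p_n(0) = P(τ > n), and for j >= 1, p_n(j) = Σ_{k<=n} f(k)·p_{n−k}(j−1)
p_1 = [3/4, 1/4]  (j = 0..1)
p_2 = [3/4, 3/16, 1/16]  (j = 0..2)
p_3 = [0, 15/16, 3/64, 1/64]  (j = 0..3)
p_4 = [0, 9/16, 27/64, 3/256, 1/256]  (j = 0..4)
E[N_4] = Σ j·p_4(j) = 373/256;  E[N_4²] = Σ j²·p_4(j) = 619/256
Var[N_4] = 619/256 − (373/256)² = 19335/65536


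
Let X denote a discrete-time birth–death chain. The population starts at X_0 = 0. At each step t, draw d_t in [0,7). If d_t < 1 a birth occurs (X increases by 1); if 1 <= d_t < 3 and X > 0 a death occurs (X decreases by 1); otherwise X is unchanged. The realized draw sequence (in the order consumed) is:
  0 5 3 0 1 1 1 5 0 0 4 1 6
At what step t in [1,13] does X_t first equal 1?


1

t=0: X=0, d=0 → birth, X_1=1
t=1: X=1, d=5 → hold, X_2=1
t=2: X=1, d=3 → hold, X_3=1
t=3: X=1, d=0 → birth, X_4=2
t=4: X=2, d=1 → death, X_5=1
t=5: X=1, d=1 → death, X_6=0
t=6: X=0, d=1 → hold, X_7=0
t=7: X=0, d=5 → hold, X_8=0
t=8: X=0, d=0 → birth, X_9=1
t=9: X=1, d=0 → birth, X_10=2
t=10: X=2, d=4 → hold, X_11=2
t=11: X=2, d=1 → death, X_12=1
t=12: X=1, d=6 → hold, X_13=1


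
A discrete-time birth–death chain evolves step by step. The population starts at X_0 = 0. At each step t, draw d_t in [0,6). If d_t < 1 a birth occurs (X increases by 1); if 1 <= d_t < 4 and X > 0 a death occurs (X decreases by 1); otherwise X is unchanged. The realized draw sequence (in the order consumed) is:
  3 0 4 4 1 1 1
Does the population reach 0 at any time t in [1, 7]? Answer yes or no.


t=0: X=0, d=3 → hold, X_1=0
t=1: X=0, d=0 → birth, X_2=1
t=2: X=1, d=4 → hold, X_3=1
t=3: X=1, d=4 → hold, X_4=1
t=4: X=1, d=1 → death, X_5=0
t=5: X=0, d=1 → hold, X_6=0
t=6: X=0, d=1 → hold, X_7=0

yes


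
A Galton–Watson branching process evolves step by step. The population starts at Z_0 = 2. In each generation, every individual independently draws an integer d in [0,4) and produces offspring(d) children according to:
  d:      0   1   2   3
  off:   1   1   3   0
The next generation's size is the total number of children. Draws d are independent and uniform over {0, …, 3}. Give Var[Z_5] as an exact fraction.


24949375/524288

Outcome values over d=0..3: [1, 1, 3, 0]
Σy = 5, Σy² = 11, M = 4
μ = 5/4 = 5/4,  σ² = 11/4 − (5/4)² = 19/16
V_0 = 0, E_0 = 2
V_1 = 19/16·E_0 + (5/4)²·V_0 = 19/8;  E_1 = 5/2
V_2 = 19/16·E_1 + (5/4)²·V_1 = 855/128;  E_2 = 25/8
V_3 = 19/16·E_2 + (5/4)²·V_2 = 28975/2048;  E_3 = 125/32
V_4 = 19/16·E_3 + (5/4)²·V_3 = 876375/32768;  E_4 = 625/128
V_5 = 19/16·E_4 + (5/4)²·V_4 = 24949375/524288;  E_5 = 3125/512


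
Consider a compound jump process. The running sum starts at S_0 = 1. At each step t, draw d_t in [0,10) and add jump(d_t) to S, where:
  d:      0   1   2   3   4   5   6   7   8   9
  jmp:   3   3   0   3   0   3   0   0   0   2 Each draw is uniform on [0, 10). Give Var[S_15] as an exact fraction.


Outcome values over d=0..9: [3, 3, 0, 3, 0, 3, 0, 0, 0, 2]
Σy = 14, Σy² = 40, M = 10
μ = 14/10 = 7/5,  σ² = 40/10 − (7/5)² = 51/25
Independent increments: Var[S_15] = 15·σ² = 15·(51/25) = 153/5

153/5


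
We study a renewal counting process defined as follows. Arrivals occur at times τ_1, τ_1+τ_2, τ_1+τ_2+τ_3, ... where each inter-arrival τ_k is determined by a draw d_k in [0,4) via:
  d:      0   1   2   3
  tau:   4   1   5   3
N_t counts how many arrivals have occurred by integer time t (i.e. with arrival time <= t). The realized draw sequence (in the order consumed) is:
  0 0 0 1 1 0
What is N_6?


draw d_1=0: τ_1=4, arrival time A_1=4
draw d_2=0: τ_2=4, arrival time A_2=8
draw d_3=0: τ_3=4, arrival time A_3=12
draw d_4=1: τ_4=1, arrival time A_4=13
draw d_5=1: τ_5=1, arrival time A_5=14
draw d_6=0: τ_6=4, arrival time A_6=18
N_t over t=0..6: 0:0 1:0 2:0 3:0 4:1 5:1 6:1

1


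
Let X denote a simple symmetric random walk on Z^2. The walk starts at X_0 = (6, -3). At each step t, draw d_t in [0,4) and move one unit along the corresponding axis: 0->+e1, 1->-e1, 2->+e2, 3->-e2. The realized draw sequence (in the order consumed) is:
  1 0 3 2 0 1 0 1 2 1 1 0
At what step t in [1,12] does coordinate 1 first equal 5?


1

t=0: X=(6, -3), d=1 → -e1, X_1=(5, -3)
t=1: X=(5, -3), d=0 → +e1, X_2=(6, -3)
t=2: X=(6, -3), d=3 → -e2, X_3=(6, -4)
t=3: X=(6, -4), d=2 → +e2, X_4=(6, -3)
t=4: X=(6, -3), d=0 → +e1, X_5=(7, -3)
t=5: X=(7, -3), d=1 → -e1, X_6=(6, -3)
t=6: X=(6, -3), d=0 → +e1, X_7=(7, -3)
t=7: X=(7, -3), d=1 → -e1, X_8=(6, -3)
t=8: X=(6, -3), d=2 → +e2, X_9=(6, -2)
t=9: X=(6, -2), d=1 → -e1, X_10=(5, -2)
t=10: X=(5, -2), d=1 → -e1, X_11=(4, -2)
t=11: X=(4, -2), d=0 → +e1, X_12=(5, -2)


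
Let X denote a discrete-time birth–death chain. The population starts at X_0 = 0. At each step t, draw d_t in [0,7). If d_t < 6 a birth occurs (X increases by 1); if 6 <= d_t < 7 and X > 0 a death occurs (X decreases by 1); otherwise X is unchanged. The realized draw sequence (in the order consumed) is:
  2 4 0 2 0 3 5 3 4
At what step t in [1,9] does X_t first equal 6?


6

t=0: X=0, d=2 → birth, X_1=1
t=1: X=1, d=4 → birth, X_2=2
t=2: X=2, d=0 → birth, X_3=3
t=3: X=3, d=2 → birth, X_4=4
t=4: X=4, d=0 → birth, X_5=5
t=5: X=5, d=3 → birth, X_6=6
t=6: X=6, d=5 → birth, X_7=7
t=7: X=7, d=3 → birth, X_8=8
t=8: X=8, d=4 → birth, X_9=9


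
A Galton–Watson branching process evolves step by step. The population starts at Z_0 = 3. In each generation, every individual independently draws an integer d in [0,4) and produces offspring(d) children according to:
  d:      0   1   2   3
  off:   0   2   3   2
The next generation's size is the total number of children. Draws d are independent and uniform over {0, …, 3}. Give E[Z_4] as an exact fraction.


Outcome values over d=0..3: [0, 2, 3, 2]
Σy = 7, Σy² = 17, M = 4
μ = 7/4 = 7/4,  σ² = 17/4 − (7/4)² = 19/16
E[Z_0] = 3
E[Z_1] = 7/4·E[Z_0] = 21/4
E[Z_2] = 7/4·E[Z_1] = 147/16
E[Z_3] = 7/4·E[Z_2] = 1029/64
E[Z_4] = 7/4·E[Z_3] = 7203/256

7203/256


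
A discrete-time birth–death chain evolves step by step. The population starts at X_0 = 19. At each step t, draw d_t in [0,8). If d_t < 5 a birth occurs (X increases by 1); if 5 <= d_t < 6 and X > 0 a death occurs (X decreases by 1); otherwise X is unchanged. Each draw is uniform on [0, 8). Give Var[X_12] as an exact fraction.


6

X can drop by at most 1 per step and X_0 = 19 > T = 12, so X_t >= 19 − t >= 7 > 0 for every t <= 12: the floor at 0 (the 'and X > 0' condition) never binds. Hence X_12 = X_0 + Σ_{t<12} Y_t with i.i.d. increments Y_t = y(d_t) ∈ {+1, −1, 0}.
Outcome values over d=0..7: [1, 1, 1, 1, 1, -1, 0, 0]
Σy = 4, Σy² = 6, M = 8
μ = 4/8 = 1/2,  σ² = 6/8 − (1/2)² = 1/2
Independent increments: Var[X_12] = 12·σ² = 12·(1/2) = 6


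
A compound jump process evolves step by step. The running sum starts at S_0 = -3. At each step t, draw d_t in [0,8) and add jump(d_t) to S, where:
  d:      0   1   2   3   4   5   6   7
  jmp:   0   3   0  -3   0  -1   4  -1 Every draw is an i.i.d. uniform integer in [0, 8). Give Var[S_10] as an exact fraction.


Outcome values over d=0..7: [0, 3, 0, -3, 0, -1, 4, -1]
Σy = 2, Σy² = 36, M = 8
μ = 2/8 = 1/4,  σ² = 36/8 − (1/4)² = 71/16
Independent increments: Var[S_10] = 10·σ² = 10·(71/16) = 355/8

355/8


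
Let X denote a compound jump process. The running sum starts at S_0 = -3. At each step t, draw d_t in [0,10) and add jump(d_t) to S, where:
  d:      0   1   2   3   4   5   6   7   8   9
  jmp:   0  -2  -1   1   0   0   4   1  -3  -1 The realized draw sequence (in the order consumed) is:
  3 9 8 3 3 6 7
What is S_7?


1

t=0: S=-3, d=3, jump=1, S_1=-2
t=1: S=-2, d=9, jump=-1, S_2=-3
t=2: S=-3, d=8, jump=-3, S_3=-6
t=3: S=-6, d=3, jump=1, S_4=-5
t=4: S=-5, d=3, jump=1, S_5=-4
t=5: S=-4, d=6, jump=4, S_6=0
t=6: S=0, d=7, jump=1, S_7=1


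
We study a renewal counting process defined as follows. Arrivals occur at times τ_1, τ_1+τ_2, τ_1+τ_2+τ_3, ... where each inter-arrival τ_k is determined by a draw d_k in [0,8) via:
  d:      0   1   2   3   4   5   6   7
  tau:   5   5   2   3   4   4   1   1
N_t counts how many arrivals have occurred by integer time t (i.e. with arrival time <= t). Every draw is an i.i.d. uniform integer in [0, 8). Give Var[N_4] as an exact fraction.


Inter-arrival values over d=0..7: [5, 5, 2, 3, 4, 4, 1, 1]
Each d has probability 1/8, so the pmf of τ is: f(1) = 1/4, f(2) = 1/8, f(3) = 1/8, f(4) = 1/4, f(5) = 1/4
Let p_n(j) = P(N_n = j), with p_0 = [1]. Condition on τ_1: p_n(0) = P(τ > n), and for j >= 1, p_n(j) = Σ_{k<=n} f(k)·p_{n−k}(j−1)
p_1 = [3/4, 1/4]  (j = 0..1)
p_2 = [5/8, 5/16, 1/16]  (j = 0..2)
p_3 = [1/2, 3/8, 7/64, 1/64]  (j = 0..3)
p_4 = [1/4, 35/64, 21/128, 9/256, 1/256]  (j = 0..4)
E[N_4] = Σ j·p_4(j) = 255/256;  E[N_4²] = Σ j²·p_4(j) = 405/256
Var[N_4] = 405/256 − (255/256)² = 38655/65536

38655/65536


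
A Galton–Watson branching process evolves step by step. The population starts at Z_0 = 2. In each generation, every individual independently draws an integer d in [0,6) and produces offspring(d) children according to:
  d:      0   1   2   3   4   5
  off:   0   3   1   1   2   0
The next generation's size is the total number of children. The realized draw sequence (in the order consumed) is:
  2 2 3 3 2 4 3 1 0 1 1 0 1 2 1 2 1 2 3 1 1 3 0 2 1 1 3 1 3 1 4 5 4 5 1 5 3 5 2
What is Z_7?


24

gen 0: Z_0=2, draws=[2, 2], offspring=[1, 1], Z_1=2
gen 1: Z_1=2, draws=[3, 3], offspring=[1, 1], Z_2=2
gen 2: Z_2=2, draws=[2, 4], offspring=[1, 2], Z_3=3
gen 3: Z_3=3, draws=[3, 1, 0], offspring=[1, 3, 0], Z_4=4
gen 4: Z_4=4, draws=[1, 1, 0, 1], offspring=[3, 3, 0, 3], Z_5=9
gen 5: Z_5=9, draws=[2, 1, 2, 1, 2, 3, 1, 1, 3], offspring=[1, 3, 1, 3, 1, 1, 3, 3, 1], Z_6=17
gen 6: Z_6=17, draws=[0, 2, 1, 1, 3, 1, 3, 1, 4, 5, 4, 5, 1, 5, 3, 5, 2], offspring=[0, 1, 3, 3, 1, 3, 1, 3, 2, 0, 2, 0, 3, 0, 1, 0, 1], Z_7=24


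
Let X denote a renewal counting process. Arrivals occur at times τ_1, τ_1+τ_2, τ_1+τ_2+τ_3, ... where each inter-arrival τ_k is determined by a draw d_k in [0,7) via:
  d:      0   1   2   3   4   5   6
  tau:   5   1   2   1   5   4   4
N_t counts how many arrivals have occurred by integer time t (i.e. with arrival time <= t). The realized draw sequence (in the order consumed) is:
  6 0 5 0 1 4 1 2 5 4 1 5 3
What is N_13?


draw d_1=6: τ_1=4, arrival time A_1=4
draw d_2=0: τ_2=5, arrival time A_2=9
draw d_3=5: τ_3=4, arrival time A_3=13
draw d_4=0: τ_4=5, arrival time A_4=18
draw d_5=1: τ_5=1, arrival time A_5=19
draw d_6=4: τ_6=5, arrival time A_6=24
draw d_7=1: τ_7=1, arrival time A_7=25
draw d_8=2: τ_8=2, arrival time A_8=27
draw d_9=5: τ_9=4, arrival time A_9=31
draw d_10=4: τ_10=5, arrival time A_10=36
draw d_11=1: τ_11=1, arrival time A_11=37
draw d_12=5: τ_12=4, arrival time A_12=41
draw d_13=3: τ_13=1, arrival time A_13=42
N_t over t=0..13: 0:0 1:0 2:0 3:0 4:1 5:1 6:1 7:1 8:1 9:2 10:2 11:2 12:2 13:3

3


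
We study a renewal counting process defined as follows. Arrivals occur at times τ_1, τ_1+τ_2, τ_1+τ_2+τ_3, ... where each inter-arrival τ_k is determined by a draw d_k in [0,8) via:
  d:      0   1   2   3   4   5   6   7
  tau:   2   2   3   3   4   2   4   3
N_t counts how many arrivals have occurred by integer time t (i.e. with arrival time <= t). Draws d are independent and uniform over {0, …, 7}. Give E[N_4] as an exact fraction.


Inter-arrival values over d=0..7: [2, 2, 3, 3, 4, 2, 4, 3]
Each d has probability 1/8, so the pmf of τ is: f(2) = 3/8, f(3) = 3/8, f(4) = 1/4
Renewal equation for m(n) = E[N_n]: condition on τ_1 = k (if k <= n, one arrival plus a fresh copy on the remaining n−k steps): m(n) = F(n) + Σ_{k<=n} f(k)·m(n−k), where F(n) = P(τ <= n) and m(0) = 0
m(1) = F(1) = 0
m(2) = F(2) = 3/8
m(3) = F(3) = 3/4
m(4) = F(4) + f(2)·m(2) = 1 + 3/8·3/8 = 73/64
E[N_4] = m(4) = 73/64

73/64


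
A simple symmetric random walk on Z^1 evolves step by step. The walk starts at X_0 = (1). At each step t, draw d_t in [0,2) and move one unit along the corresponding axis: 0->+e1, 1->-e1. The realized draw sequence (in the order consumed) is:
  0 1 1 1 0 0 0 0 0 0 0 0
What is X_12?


t=0: X=(1), d=0 → +e1, X_1=(2)
t=1: X=(2), d=1 → -e1, X_2=(1)
t=2: X=(1), d=1 → -e1, X_3=(0)
t=3: X=(0), d=1 → -e1, X_4=(-1)
t=4: X=(-1), d=0 → +e1, X_5=(0)
t=5: X=(0), d=0 → +e1, X_6=(1)
t=6: X=(1), d=0 → +e1, X_7=(2)
t=7: X=(2), d=0 → +e1, X_8=(3)
t=8: X=(3), d=0 → +e1, X_9=(4)
t=9: X=(4), d=0 → +e1, X_10=(5)
t=10: X=(5), d=0 → +e1, X_11=(6)
t=11: X=(6), d=0 → +e1, X_12=(7)

(7)


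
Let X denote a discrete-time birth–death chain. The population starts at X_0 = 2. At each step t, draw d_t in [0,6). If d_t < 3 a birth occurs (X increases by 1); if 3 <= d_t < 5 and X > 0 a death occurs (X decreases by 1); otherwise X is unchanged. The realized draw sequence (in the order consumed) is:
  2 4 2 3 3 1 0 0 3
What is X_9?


3

t=0: X=2, d=2 → birth, X_1=3
t=1: X=3, d=4 → death, X_2=2
t=2: X=2, d=2 → birth, X_3=3
t=3: X=3, d=3 → death, X_4=2
t=4: X=2, d=3 → death, X_5=1
t=5: X=1, d=1 → birth, X_6=2
t=6: X=2, d=0 → birth, X_7=3
t=7: X=3, d=0 → birth, X_8=4
t=8: X=4, d=3 → death, X_9=3


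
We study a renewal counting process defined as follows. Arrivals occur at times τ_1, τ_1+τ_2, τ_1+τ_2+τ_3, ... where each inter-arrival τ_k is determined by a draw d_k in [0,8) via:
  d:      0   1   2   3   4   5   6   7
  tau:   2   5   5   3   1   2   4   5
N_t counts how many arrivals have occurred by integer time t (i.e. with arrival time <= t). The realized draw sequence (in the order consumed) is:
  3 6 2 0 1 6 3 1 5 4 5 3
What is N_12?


draw d_1=3: τ_1=3, arrival time A_1=3
draw d_2=6: τ_2=4, arrival time A_2=7
draw d_3=2: τ_3=5, arrival time A_3=12
draw d_4=0: τ_4=2, arrival time A_4=14
draw d_5=1: τ_5=5, arrival time A_5=19
draw d_6=6: τ_6=4, arrival time A_6=23
draw d_7=3: τ_7=3, arrival time A_7=26
draw d_8=1: τ_8=5, arrival time A_8=31
draw d_9=5: τ_9=2, arrival time A_9=33
draw d_10=4: τ_10=1, arrival time A_10=34
draw d_11=5: τ_11=2, arrival time A_11=36
draw d_12=3: τ_12=3, arrival time A_12=39
N_t over t=0..12: 0:0 1:0 2:0 3:1 4:1 5:1 6:1 7:2 8:2 9:2 10:2 11:2 12:3

3


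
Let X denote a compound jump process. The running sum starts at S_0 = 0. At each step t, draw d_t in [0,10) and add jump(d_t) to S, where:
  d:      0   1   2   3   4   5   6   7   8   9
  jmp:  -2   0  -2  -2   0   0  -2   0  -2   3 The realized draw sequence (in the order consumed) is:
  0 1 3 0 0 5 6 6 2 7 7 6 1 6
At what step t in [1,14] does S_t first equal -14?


9

t=0: S=0, d=0, jump=-2, S_1=-2
t=1: S=-2, d=1, jump=0, S_2=-2
t=2: S=-2, d=3, jump=-2, S_3=-4
t=3: S=-4, d=0, jump=-2, S_4=-6
t=4: S=-6, d=0, jump=-2, S_5=-8
t=5: S=-8, d=5, jump=0, S_6=-8
t=6: S=-8, d=6, jump=-2, S_7=-10
t=7: S=-10, d=6, jump=-2, S_8=-12
t=8: S=-12, d=2, jump=-2, S_9=-14
t=9: S=-14, d=7, jump=0, S_10=-14
t=10: S=-14, d=7, jump=0, S_11=-14
t=11: S=-14, d=6, jump=-2, S_12=-16
t=12: S=-16, d=1, jump=0, S_13=-16
t=13: S=-16, d=6, jump=-2, S_14=-18
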